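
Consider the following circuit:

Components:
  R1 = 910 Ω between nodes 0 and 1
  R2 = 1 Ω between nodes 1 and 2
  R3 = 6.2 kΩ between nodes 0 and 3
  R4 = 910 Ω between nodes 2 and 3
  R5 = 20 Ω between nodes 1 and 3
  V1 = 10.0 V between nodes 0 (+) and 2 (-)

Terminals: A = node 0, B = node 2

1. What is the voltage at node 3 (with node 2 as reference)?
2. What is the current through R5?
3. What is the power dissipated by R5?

Nodal analysis, taking node 2 as the 0 V reference.
Source V1 fixes V_0 = 10 V.
KCL at each unknown node (sum of currents leaving = 0; resistances in Ω):
  Node 1: (V_1 - 10)/910 + (V_1 - 0)/1 + (V_1 - V_3)/20 = 0
  Node 3: (V_3 - 10)/6200 + (V_3 - 0)/910 + (V_3 - V_1)/20 = 0
Collecting terms (coefficients in siemens):
  1.051·V_1 - 0.05·V_3 = 0.01099
  0.05126·V_3 - 0.05·V_1 = 0.001613
Determinant D = (1.051)(0.05126) - (-0.05)(-0.05) = 0.05138
V_1 = [(0.01099)(0.05126) - (-0.05)(0.001613)]/D = 0.01253 V
V_3 = [(1.051)(0.001613) - (0.01099)(-0.05)]/D = 0.04369 V
Part 1:
  Read off the nodal solution: V_3 = 0.04369 V
Part 2:
  I_R5 = (V_1 - V_3)/R5 = (0.01253 - 0.04369)/20 = -0.001558 A
  Magnitude: I_R5 = 0.001558 A
Part 3:
  I_R5 = (V_1 - V_3)/R5 = (0.01253 - 0.04369)/20 = -0.001558 A
  P_R5 = I_R5² × R5 = (-0.001558)² × 20 = 0.00004854 W

Final answers:
1. V_3 = 0.04369 V
2. I_R5 = 0.001558 A
3. P_R5 = 4.854e-05 W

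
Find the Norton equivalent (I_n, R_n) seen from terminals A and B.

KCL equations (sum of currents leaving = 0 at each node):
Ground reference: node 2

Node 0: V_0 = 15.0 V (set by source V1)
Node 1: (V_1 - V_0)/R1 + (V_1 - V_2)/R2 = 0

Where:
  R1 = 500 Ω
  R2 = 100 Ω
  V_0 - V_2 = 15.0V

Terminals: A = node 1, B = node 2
Find the Thévenin equivalent first; then I_n = V_th/R_th and R_n = R_th.
Step 1 — V_th is the open-circuit voltage V_A - V_B (nothing connected across the terminals).
Nodal analysis, taking node 2 as the 0 V reference.
Source V1 fixes V_0 = 15 V.
KCL at each unknown node (sum of currents leaving = 0; resistances in Ω):
  Node 1: (V_1 - 15)/500 + (V_1 - 0)/100 = 0
Collecting terms: 0.012 × V_1 = 0.03  =>  V_1 = 2.5 V
V_th = V_1 - V_2 = 2.5 - 0 = 2.5 V
Step 2 — R_th: zero the source — replace V1 by a short circuit (node 2 merges into node 0) — and find the resistance seen between A (node 1) and B (node 0).
Reduce the network between node 1 (A) and node 0 (B) by series/parallel combination:
  Rp1 = R1 ‖ R2 (parallel, both between nodes 0 and 1) = 1/(1/500 + 1/100) = 83.33 Ω
R_th = 83.33 Ω
I_n = V_th/R_th = 2.5/83.33 = 0.03 A, and R_n = R_th = 83.33 Ω

Final answer: I_n = 0.03 A, R_n = 83.33 Ω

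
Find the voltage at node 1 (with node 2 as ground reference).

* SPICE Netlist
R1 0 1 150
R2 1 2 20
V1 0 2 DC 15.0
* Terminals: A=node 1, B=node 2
Nodal analysis, taking node 2 as the 0 V reference.
Source V1 fixes V_0 = 15 V.
KCL at each unknown node (sum of currents leaving = 0; resistances in Ω):
  Node 1: (V_1 - 15)/150 + (V_1 - 0)/20 = 0
Collecting terms: 0.05667 × V_1 = 0.1  =>  V_1 = 1.765 V
The requested potential is V_1 = 1.765 V.

Final answer: V_1 = 1.765 V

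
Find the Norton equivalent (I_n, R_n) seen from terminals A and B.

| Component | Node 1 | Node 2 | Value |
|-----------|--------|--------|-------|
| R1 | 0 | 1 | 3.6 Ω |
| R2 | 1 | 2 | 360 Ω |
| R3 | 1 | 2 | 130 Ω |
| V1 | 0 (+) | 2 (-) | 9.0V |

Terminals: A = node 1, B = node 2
Find the Thévenin equivalent first; then I_n = V_th/R_th and R_n = R_th.
Step 1 — V_th is the open-circuit voltage V_A - V_B (nothing connected across the terminals).
Nodal analysis, taking node 2 as the 0 V reference.
Source V1 fixes V_0 = 9 V.
KCL at each unknown node (sum of currents leaving = 0; resistances in Ω):
  Node 1: (V_1 - 9)/3.6 + (V_1 - 0)/360 + (V_1 - 0)/130 = 0
Collecting terms: 0.2882 × V_1 = 2.5  =>  V_1 = 8.673 V
V_th = V_1 - V_2 = 8.673 - 0 = 8.673 V
Step 2 — R_th: zero the source — replace V1 by a short circuit (node 2 merges into node 0) — and find the resistance seen between A (node 1) and B (node 0).
Reduce the network between node 1 (A) and node 0 (B) by series/parallel combination:
  Rp1 = R1 ‖ R2 ‖ R3 (parallel, all between nodes 0 and 1) = 1/(1/3.6 + 1/360 + 1/130) = 3.469 Ω
R_th = 3.469 Ω
I_n = V_th/R_th = 8.673/3.469 = 2.5 A, and R_n = R_th = 3.469 Ω

Final answer: I_n = 2.5 A, R_n = 3.469 Ω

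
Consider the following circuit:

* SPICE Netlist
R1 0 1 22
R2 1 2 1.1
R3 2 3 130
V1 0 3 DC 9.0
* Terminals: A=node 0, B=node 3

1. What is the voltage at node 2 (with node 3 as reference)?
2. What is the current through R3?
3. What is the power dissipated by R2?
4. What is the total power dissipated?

Nodal analysis, taking node 3 as the 0 V reference.
Source V1 fixes V_0 = 9 V.
KCL at each unknown node (sum of currents leaving = 0; resistances in Ω):
  Node 1: (V_1 - 9)/22 + (V_1 - V_2)/1.1 = 0
  Node 2: (V_2 - V_1)/1.1 + (V_2 - 0)/130 = 0
Collecting terms (coefficients in siemens):
  0.9545·V_1 - 0.9091·V_2 = 0.4091
  0.9168·V_2 - 0.9091·V_1 = 0
Determinant D = (0.9545)(0.9168) - (-0.9091)(-0.9091) = 0.04866
V_1 = [(0.4091)(0.9168) - (-0.9091)(0)]/D = 7.707 V
V_2 = [(0.9545)(0) - (0.4091)(-0.9091)]/D = 7.642 V
Part 1:
  Read off the nodal solution: V_2 = 7.642 V
Part 2:
  I_R3 = (V_2 - V_3)/R3 = (7.642 - 0)/130 = 0.05879 A
  Magnitude: I_R3 = 0.05879 A
Part 3:
  I_R2 = (V_1 - V_2)/R2 = (7.707 - 7.642)/1.1 = 0.05879 A
  P_R2 = I_R2² × R2 = (0.05879)² × 1.1 = 0.003801 W
Part 4:
  Power in each resistor, P = (ΔV)²/R:
    P_R1 = (9 - 7.707)²/22 = 0.07603 W
    P_R2 = (7.707 - 7.642)²/1.1 = 0.003801 W
    P_R3 = (7.642 - 0)²/130 = 0.4492 W
  P_total = P_R1 + P_R2 + P_R3 = 0.5291 W

Final answers:
1. V_2 = 7.642 V
2. I_R3 = 0.05879 A
3. P_R2 = 0.003801 W
4. P_total = 0.5291 W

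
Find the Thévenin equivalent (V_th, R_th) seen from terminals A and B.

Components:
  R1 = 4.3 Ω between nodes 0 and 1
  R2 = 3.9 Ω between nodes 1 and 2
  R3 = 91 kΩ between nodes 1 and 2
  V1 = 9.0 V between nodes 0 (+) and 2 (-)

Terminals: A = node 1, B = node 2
Step 1 — V_th is the open-circuit voltage V_A - V_B (nothing connected across the terminals).
Nodal analysis, taking node 2 as the 0 V reference.
Source V1 fixes V_0 = 9 V.
KCL at each unknown node (sum of currents leaving = 0; resistances in Ω):
  Node 1: (V_1 - 9)/4.3 + (V_1 - 0)/3.9 + (V_1 - 0)/91000 = 0
Collecting terms: 0.489 × V_1 = 2.093  =>  V_1 = 4.28 V
V_th = V_1 - V_2 = 4.28 - 0 = 4.28 V
Step 2 — R_th: zero the source — replace V1 by a short circuit (node 2 merges into node 0) — and find the resistance seen between A (node 1) and B (node 0).
Reduce the network between node 1 (A) and node 0 (B) by series/parallel combination:
  Rp1 = R1 ‖ R2 ‖ R3 (parallel, all between nodes 0 and 1) = 1/(1/4.3 + 1/3.9 + 1/91000) = 2.045 Ω
R_th = 2.045 Ω

Final answer: V_th = 4.28 V, R_th = 2.045 Ω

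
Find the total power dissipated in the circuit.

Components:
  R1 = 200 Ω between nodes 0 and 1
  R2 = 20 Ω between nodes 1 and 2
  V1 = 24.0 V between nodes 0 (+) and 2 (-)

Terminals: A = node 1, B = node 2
Nodal analysis, taking node 2 as the 0 V reference.
Source V1 fixes V_0 = 24 V.
KCL at each unknown node (sum of currents leaving = 0; resistances in Ω):
  Node 1: (V_1 - 24)/200 + (V_1 - 0)/20 = 0
Collecting terms: 0.055 × V_1 = 0.12  =>  V_1 = 2.182 V
Power in each resistor, P = (ΔV)²/R:
  P_R1 = (24 - 2.182)²/200 = 2.38 W
  P_R2 = (2.182 - 0)²/20 = 0.238 W
P_total = P_R1 + P_R2 = 2.618 W

Final answer: 2.618 W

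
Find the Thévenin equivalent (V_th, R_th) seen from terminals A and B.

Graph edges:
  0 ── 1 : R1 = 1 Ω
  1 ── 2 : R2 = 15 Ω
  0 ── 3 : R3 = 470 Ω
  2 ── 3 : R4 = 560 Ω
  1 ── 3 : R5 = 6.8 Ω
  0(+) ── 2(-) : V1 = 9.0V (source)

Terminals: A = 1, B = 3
Step 1 — V_th is the open-circuit voltage V_A - V_B (nothing connected across the terminals).
Nodal analysis, taking node 2 as the 0 V reference.
Source V1 fixes V_0 = 9 V.
KCL at each unknown node (sum of currents leaving = 0; resistances in Ω):
  Node 1: (V_1 - 9)/1 + (V_1 - 0)/15 + (V_1 - V_3)/6.8 = 0
  Node 3: (V_3 - 9)/470 + (V_3 - 0)/560 + (V_3 - V_1)/6.8 = 0
Collecting terms (coefficients in siemens):
  1.214·V_1 - 0.1471·V_3 = 9
  0.151·V_3 - 0.1471·V_1 = 0.01915
Determinant D = (1.214)(0.151) - (-0.1471)(-0.1471) = 0.1616
V_1 = [(9)(0.151) - (-0.1471)(0.01915)]/D = 8.425 V
V_3 = [(1.214)(0.01915) - (9)(-0.1471)]/D = 8.333 V
V_th = V_1 - V_3 = 8.425 - 8.333 = 0.09155 V
Step 2 — R_th: zero the source — replace V1 by a short circuit (node 2 merges into node 0) — and find the resistance seen between A (node 1) and B (node 3).
Reduce the network between node 1 (A) and node 3 (B) by series/parallel combination:
  Rp1 = R1 ‖ R2 (parallel, both between nodes 0 and 1) = 1/(1/1 + 1/15) = 0.9375 Ω
  Rp2 = R3 ‖ R4 (parallel, both between nodes 0 and 3) = 1/(1/470 + 1/560) = 255.5 Ω
  Rs1 = Rp1 + Rp2 (series, joined only at node 0) = 0.9375 + 255.5 = 256.5 Ω
  Rp3 = R5 ‖ Rs1 (parallel, both between nodes 1 and 3) = 1/(1/6.8 + 1/256.5) = 6.624 Ω
R_th = 6.624 Ω

Final answer: V_th = 0.09155 V, R_th = 6.624 Ω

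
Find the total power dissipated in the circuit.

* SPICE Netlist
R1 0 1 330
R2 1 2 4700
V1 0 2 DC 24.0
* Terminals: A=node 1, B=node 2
Nodal analysis, taking node 2 as the 0 V reference.
Source V1 fixes V_0 = 24 V.
KCL at each unknown node (sum of currents leaving = 0; resistances in Ω):
  Node 1: (V_1 - 24)/330 + (V_1 - 0)/4700 = 0
Collecting terms: 0.003243 × V_1 = 0.07273  =>  V_1 = 22.43 V
Power in each resistor, P = (ΔV)²/R:
  P_R1 = (24 - 22.43)²/330 = 0.007513 W
  P_R2 = (22.43 - 0)²/4700 = 0.107 W
P_total = P_R1 + P_R2 = 0.1145 W

Final answer: 0.1145 W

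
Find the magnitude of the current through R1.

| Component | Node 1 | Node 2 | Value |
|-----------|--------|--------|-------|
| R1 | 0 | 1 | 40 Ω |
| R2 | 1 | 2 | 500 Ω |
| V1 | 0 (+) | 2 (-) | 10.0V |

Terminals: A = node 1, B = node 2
Nodal analysis, taking node 2 as the 0 V reference.
Source V1 fixes V_0 = 10 V.
KCL at each unknown node (sum of currents leaving = 0; resistances in Ω):
  Node 1: (V_1 - 10)/40 + (V_1 - 0)/500 = 0
Collecting terms: 0.027 × V_1 = 0.25  =>  V_1 = 9.259 V
I_R1 = (V_0 - V_1)/R1 = (10 - 9.259)/40 = 0.01852 A
|I_R1| = 0.01852 A

Final answer: |I_R1| = 0.01852 A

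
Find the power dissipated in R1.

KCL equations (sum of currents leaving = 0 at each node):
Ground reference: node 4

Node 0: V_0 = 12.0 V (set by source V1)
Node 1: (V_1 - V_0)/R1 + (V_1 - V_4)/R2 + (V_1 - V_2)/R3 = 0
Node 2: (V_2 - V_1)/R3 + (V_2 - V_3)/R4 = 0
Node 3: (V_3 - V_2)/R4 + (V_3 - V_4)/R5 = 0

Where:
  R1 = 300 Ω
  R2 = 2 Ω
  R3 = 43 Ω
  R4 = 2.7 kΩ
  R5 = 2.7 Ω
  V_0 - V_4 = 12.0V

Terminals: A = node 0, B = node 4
Nodal analysis, taking node 4 as the 0 V reference.
Source V1 fixes V_0 = 12 V.
KCL at each unknown node (sum of currents leaving = 0; resistances in Ω):
  Node 1: (V_1 - 12)/300 + (V_1 - 0)/2 + (V_1 - V_2)/43 = 0
  Node 2: (V_2 - V_1)/43 + (V_2 - V_3)/2700 = 0
  Node 3: (V_3 - V_2)/2700 + (V_3 - 0)/2.7 = 0
Collecting terms (coefficients in siemens):
  0.5266·V_1 - 0.02326·V_2 = 0.04
  0.02363·V_2 - 0.02326·V_1 - 0.0003704·V_3 = 0
  0.3707·V_3 - 0.0003704·V_2 = 0
Solving these 3 simultaneous equations (Gaussian elimination) gives:
  V_1 = 0.07941 V, V_2 = 0.07817 V, V_3 = 0.00007809 V
I_R1 = (V_0 - V_1)/R1 = (12 - 0.07941)/300 = 0.03974 A
P_R1 = I_R1² × R1 = (0.03974)² × 300 = 0.4737 W

Final answer: 0.4737 W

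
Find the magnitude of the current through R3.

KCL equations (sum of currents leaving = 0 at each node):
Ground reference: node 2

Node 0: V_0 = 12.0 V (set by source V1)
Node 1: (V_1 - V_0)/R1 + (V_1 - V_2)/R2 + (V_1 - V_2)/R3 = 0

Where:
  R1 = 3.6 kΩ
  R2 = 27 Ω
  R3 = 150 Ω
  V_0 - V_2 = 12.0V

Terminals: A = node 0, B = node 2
Nodal analysis, taking node 2 as the 0 V reference.
Source V1 fixes V_0 = 12 V.
KCL at each unknown node (sum of currents leaving = 0; resistances in Ω):
  Node 1: (V_1 - 12)/3600 + (V_1 - 0)/27 + (V_1 - 0)/150 = 0
Collecting terms: 0.04398 × V_1 = 0.003333  =>  V_1 = 0.07579 V
I_R3 = (V_1 - V_2)/R3 = (0.07579 - 0)/150 = 0.0005053 A
|I_R3| = 0.0005053 A

Final answer: |I_R3| = 0.0005053 A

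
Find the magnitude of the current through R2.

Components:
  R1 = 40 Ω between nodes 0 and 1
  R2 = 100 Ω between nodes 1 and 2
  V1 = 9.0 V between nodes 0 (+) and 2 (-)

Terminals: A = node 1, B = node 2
Nodal analysis, taking node 2 as the 0 V reference.
Source V1 fixes V_0 = 9 V.
KCL at each unknown node (sum of currents leaving = 0; resistances in Ω):
  Node 1: (V_1 - 9)/40 + (V_1 - 0)/100 = 0
Collecting terms: 0.035 × V_1 = 0.225  =>  V_1 = 6.429 V
I_R2 = (V_1 - V_2)/R2 = (6.429 - 0)/100 = 0.06429 A
|I_R2| = 0.06429 A

Final answer: |I_R2| = 0.06429 A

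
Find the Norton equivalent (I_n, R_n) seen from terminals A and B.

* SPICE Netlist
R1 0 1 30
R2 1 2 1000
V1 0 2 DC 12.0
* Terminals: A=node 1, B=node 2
Find the Thévenin equivalent first; then I_n = V_th/R_th and R_n = R_th.
Step 1 — V_th is the open-circuit voltage V_A - V_B (nothing connected across the terminals).
Nodal analysis, taking node 2 as the 0 V reference.
Source V1 fixes V_0 = 12 V.
KCL at each unknown node (sum of currents leaving = 0; resistances in Ω):
  Node 1: (V_1 - 12)/30 + (V_1 - 0)/1000 = 0
Collecting terms: 0.03433 × V_1 = 0.4  =>  V_1 = 11.65 V
V_th = V_1 - V_2 = 11.65 - 0 = 11.65 V
Step 2 — R_th: zero the source — replace V1 by a short circuit (node 2 merges into node 0) — and find the resistance seen between A (node 1) and B (node 0).
Reduce the network between node 1 (A) and node 0 (B) by series/parallel combination:
  Rp1 = R1 ‖ R2 (parallel, both between nodes 0 and 1) = 1/(1/30 + 1/1000) = 29.13 Ω
R_th = 29.13 Ω
I_n = V_th/R_th = 11.65/29.13 = 0.4 A, and R_n = R_th = 29.13 Ω

Final answer: I_n = 0.4 A, R_n = 29.13 Ω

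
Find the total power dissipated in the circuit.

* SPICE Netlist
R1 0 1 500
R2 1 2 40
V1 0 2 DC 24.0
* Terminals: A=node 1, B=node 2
Nodal analysis, taking node 2 as the 0 V reference.
Source V1 fixes V_0 = 24 V.
KCL at each unknown node (sum of currents leaving = 0; resistances in Ω):
  Node 1: (V_1 - 24)/500 + (V_1 - 0)/40 = 0
Collecting terms: 0.027 × V_1 = 0.048  =>  V_1 = 1.778 V
Power in each resistor, P = (ΔV)²/R:
  P_R1 = (24 - 1.778)²/500 = 0.9877 W
  P_R2 = (1.778 - 0)²/40 = 0.07901 W
P_total = P_R1 + P_R2 = 1.067 W

Final answer: 1.067 W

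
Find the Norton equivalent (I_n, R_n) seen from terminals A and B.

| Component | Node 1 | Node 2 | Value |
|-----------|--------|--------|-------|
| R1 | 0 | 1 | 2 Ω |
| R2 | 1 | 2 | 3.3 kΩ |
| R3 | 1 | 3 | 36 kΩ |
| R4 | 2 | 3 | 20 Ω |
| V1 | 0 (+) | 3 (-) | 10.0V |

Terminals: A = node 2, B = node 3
Find the Thévenin equivalent first; then I_n = V_th/R_th and R_n = R_th.
Step 1 — V_th is the open-circuit voltage V_A - V_B (nothing connected across the terminals).
Nodal analysis, taking node 3 as the 0 V reference.
Source V1 fixes V_0 = 10 V.
KCL at each unknown node (sum of currents leaving = 0; resistances in Ω):
  Node 1: (V_1 - 10)/2 + (V_1 - V_2)/3300 + (V_1 - 0)/36000 = 0
  Node 2: (V_2 - V_1)/3300 + (V_2 - 0)/20 = 0
Collecting terms (coefficients in siemens):
  0.5003·V_1 - 0.000303·V_2 = 5
  0.0503·V_2 - 0.000303·V_1 = 0
Determinant D = (0.5003)(0.0503) - (-0.000303)(-0.000303) = 0.02517
V_1 = [(5)(0.0503) - (-0.000303)(0)]/D = 9.993 V
V_2 = [(0.5003)(0) - (5)(-0.000303)]/D = 0.0602 V
V_th = V_2 - V_3 = 0.0602 - 0 = 0.0602 V
Step 2 — R_th: zero the source — replace V1 by a short circuit (node 3 merges into node 0) — and find the resistance seen between A (node 2) and B (node 0).
Reduce the network between node 2 (A) and node 0 (B) by series/parallel combination:
  Rp1 = R1 ‖ R3 (parallel, both between nodes 0 and 1) = 1/(1/2 + 1/36000) = 2 Ω
  Rs1 = R2 + Rp1 (series, joined only at node 1) = 3300 + 2 = 3302 Ω
  Rp2 = R4 ‖ Rs1 (parallel, both between nodes 0 and 2) = 1/(1/20 + 1/3302) = 19.88 Ω
R_th = 19.88 Ω
I_n = V_th/R_th = 0.0602/19.88 = 0.003028 A, and R_n = R_th = 19.88 Ω

Final answer: I_n = 0.003028 A, R_n = 19.88 Ω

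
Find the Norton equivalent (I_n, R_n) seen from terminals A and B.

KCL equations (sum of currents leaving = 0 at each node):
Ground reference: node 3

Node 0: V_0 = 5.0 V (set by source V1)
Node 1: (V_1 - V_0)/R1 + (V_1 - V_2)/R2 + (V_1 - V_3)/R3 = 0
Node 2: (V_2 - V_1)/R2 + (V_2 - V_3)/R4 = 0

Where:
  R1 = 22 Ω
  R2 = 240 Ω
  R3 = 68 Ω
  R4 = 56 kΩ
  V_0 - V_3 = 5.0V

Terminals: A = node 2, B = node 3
Find the Thévenin equivalent first; then I_n = V_th/R_th and R_n = R_th.
Step 1 — V_th is the open-circuit voltage V_A - V_B (nothing connected across the terminals).
Nodal analysis, taking node 3 as the 0 V reference.
Source V1 fixes V_0 = 5 V.
KCL at each unknown node (sum of currents leaving = 0; resistances in Ω):
  Node 1: (V_1 - 5)/22 + (V_1 - V_2)/240 + (V_1 - 0)/68 = 0
  Node 2: (V_2 - V_1)/240 + (V_2 - 0)/56000 = 0
Collecting terms (coefficients in siemens):
  0.06433·V_1 - 0.004167·V_2 = 0.2273
  0.004185·V_2 - 0.004167·V_1 = 0
Determinant D = (0.06433)(0.004185) - (-0.004167)(-0.004167) = 0.0002518
V_1 = [(0.2273)(0.004185) - (-0.004167)(0)]/D = 3.777 V
V_2 = [(0.06433)(0) - (0.2273)(-0.004167)]/D = 3.761 V
V_th = V_2 - V_3 = 3.761 - 0 = 3.761 V
Step 2 — R_th: zero the source — replace V1 by a short circuit (node 3 merges into node 0) — and find the resistance seen between A (node 2) and B (node 0).
Reduce the network between node 2 (A) and node 0 (B) by series/parallel combination:
  Rp1 = R1 ‖ R3 (parallel, both between nodes 0 and 1) = 1/(1/22 + 1/68) = 16.62 Ω
  Rs1 = R2 + Rp1 (series, joined only at node 1) = 240 + 16.62 = 256.6 Ω
  Rp2 = R4 ‖ Rs1 (parallel, both between nodes 0 and 2) = 1/(1/56000 + 1/256.6) = 255.5 Ω
R_th = 255.5 Ω
I_n = V_th/R_th = 3.761/255.5 = 0.01472 A, and R_n = R_th = 255.5 Ω

Final answer: I_n = 0.01472 A, R_n = 255.5 Ω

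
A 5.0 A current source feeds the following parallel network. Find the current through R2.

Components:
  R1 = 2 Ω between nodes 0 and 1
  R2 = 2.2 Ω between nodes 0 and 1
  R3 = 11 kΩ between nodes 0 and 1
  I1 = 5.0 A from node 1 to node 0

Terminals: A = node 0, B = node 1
All resistors sit directly between nodes 0 and 1, so they are in parallel and share one voltage V; the full source current 5 A splits among them.
1/R_par = 1/2 + 1/2.2 + 1/11000 = 0.9546 S  =>  R_par = 1.048 Ω
V = I × R_par = 5 × 1.048 = 5.238 V
I_R2 = V/R2 = 5.238/2.2 = 2.381 A

Final answer: 2.381 A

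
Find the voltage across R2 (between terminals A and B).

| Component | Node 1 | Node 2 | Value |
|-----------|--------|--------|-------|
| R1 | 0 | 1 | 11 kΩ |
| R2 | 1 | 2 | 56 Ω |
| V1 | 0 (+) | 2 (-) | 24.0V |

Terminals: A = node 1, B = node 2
R1 and R2 are in series across V1 (node 0 → node 1 → node 2), and the output A–B is taken across R2, so this is a voltage divider.
Series current: I = V1/(R1 + R2) = 24/(11000 + 56) = 24/11060 = 0.002171 A
V_R2 = I × R2 = V1 × R2/(R1 + R2) = 24 × 56/11060 = 0.1216 V

Final answer: 0.1216 V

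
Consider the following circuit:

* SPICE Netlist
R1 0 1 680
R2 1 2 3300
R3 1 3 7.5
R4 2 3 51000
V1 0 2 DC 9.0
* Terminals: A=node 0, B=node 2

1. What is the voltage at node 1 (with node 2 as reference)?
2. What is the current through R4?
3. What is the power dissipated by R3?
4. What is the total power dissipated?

Nodal analysis, taking node 2 as the 0 V reference.
Source V1 fixes V_0 = 9 V.
KCL at each unknown node (sum of currents leaving = 0; resistances in Ω):
  Node 1: (V_1 - 9)/680 + (V_1 - 0)/3300 + (V_1 - V_3)/7.5 = 0
  Node 3: (V_3 - V_1)/7.5 + (V_3 - 0)/51000 = 0
Collecting terms (coefficients in siemens):
  0.1351·V_1 - 0.1333·V_3 = 0.01324
  0.1334·V_3 - 0.1333·V_1 = 0
Determinant D = (0.1351)(0.1334) - (-0.1333)(-0.1333) = 0.0002391
V_1 = [(0.01324)(0.1334) - (-0.1333)(0)]/D = 7.381 V
V_3 = [(0.1351)(0) - (0.01324)(-0.1333)]/D = 7.38 V
Part 1:
  Read off the nodal solution: V_1 = 7.381 V
Part 2:
  I_R4 = (V_2 - V_3)/R4 = (0 - 7.38)/51000 = -0.0001447 A
  Magnitude: I_R4 = 0.0001447 A
Part 3:
  I_R3 = (V_1 - V_3)/R3 = (7.381 - 7.38)/7.5 = 0.0001447 A
  P_R3 = I_R3² × R3 = (0.0001447)² × 7.5 = 0.000000157 W
Part 4:
  Power in each resistor, P = (ΔV)²/R:
    P_R1 = (9 - 7.381)²/680 = 0.003856 W
    P_R2 = (7.381 - 0)²/3300 = 0.01651 W
    P_R3 = (7.381 - 7.38)²/7.5 = 0.000000157 W
    P_R4 = (0 - 7.38)²/51000 = 0.001068 W
  P_total = P_R1 + P_R2 + P_R3 + P_R4 = 0.02143 W

Final answers:
1. V_1 = 7.381 V
2. I_R4 = 0.0001447 A
3. P_R3 = 1.57e-07 W
4. P_total = 0.02143 W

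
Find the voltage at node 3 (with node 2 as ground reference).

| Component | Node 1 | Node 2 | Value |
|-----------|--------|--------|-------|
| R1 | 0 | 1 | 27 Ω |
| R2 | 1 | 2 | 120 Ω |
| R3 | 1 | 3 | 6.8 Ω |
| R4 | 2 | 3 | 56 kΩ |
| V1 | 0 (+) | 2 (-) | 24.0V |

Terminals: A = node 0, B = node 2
Nodal analysis, taking node 2 as the 0 V reference.
Source V1 fixes V_0 = 24 V.
KCL at each unknown node (sum of currents leaving = 0; resistances in Ω):
  Node 1: (V_1 - 24)/27 + (V_1 - 0)/120 + (V_1 - V_3)/6.8 = 0
  Node 3: (V_3 - V_1)/6.8 + (V_3 - 0)/56000 = 0
Collecting terms (coefficients in siemens):
  0.1924·V_1 - 0.1471·V_3 = 0.8889
  0.1471·V_3 - 0.1471·V_1 = 0
Determinant D = (0.1924)(0.1471) - (-0.1471)(-0.1471) = 0.006676
V_1 = [(0.8889)(0.1471) - (-0.1471)(0)]/D = 19.58 V
V_3 = [(0.1924)(0) - (0.8889)(-0.1471)]/D = 19.58 V
The requested potential is V_3 = 19.58 V.

Final answer: V_3 = 19.58 V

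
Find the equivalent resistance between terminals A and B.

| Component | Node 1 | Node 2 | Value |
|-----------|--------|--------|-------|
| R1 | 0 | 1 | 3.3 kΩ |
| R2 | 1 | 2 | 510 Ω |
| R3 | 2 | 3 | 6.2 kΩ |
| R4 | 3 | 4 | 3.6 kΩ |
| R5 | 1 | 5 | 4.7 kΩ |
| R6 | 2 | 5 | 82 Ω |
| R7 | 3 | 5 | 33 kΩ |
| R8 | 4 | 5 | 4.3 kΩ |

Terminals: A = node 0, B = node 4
The network is not a plain series/parallel combination. Inject a 1 A test current into terminal A (node 0) and return it from terminal B (node 4); then R_eq = V_A / (1 A).
Nodal analysis, taking node 4 as the 0 V reference.
Current source I_test pushes 1 A into node 0 and draws it out of node 4.
KCL at each unknown node (sum of currents leaving = 0; resistances in Ω):
  Node 0: (V_0 - V_1)/3300 - 1 = 0
  Node 1: (V_1 - V_0)/3300 + (V_1 - V_2)/510 + (V_1 - V_5)/4700 = 0
  Node 2: (V_2 - V_1)/510 + (V_2 - V_3)/6200 + (V_2 - V_5)/82 = 0
  Node 3: (V_3 - V_2)/6200 + (V_3 - 0)/3600 + (V_3 - V_5)/33000 = 0
  Node 5: (V_5 - V_1)/4700 + (V_5 - V_2)/82 + (V_5 - V_3)/33000 + (V_5 - 0)/4300 = 0
Collecting terms (coefficients in siemens):
  0.000303·V_0 - 0.000303·V_1 = 1
  0.002477·V_1 - 0.000303·V_0 - 0.001961·V_2 - 0.0002128·V_5 = 0
  0.01432·V_2 - 0.001961·V_1 - 0.0001613·V_3 - 0.0122·V_5 = 0
  0.0004694·V_3 - 0.0001613·V_2 - 0.0000303·V_5 = 0
  0.01267·V_5 - 0.0002128·V_1 - 0.0122·V_2 - 0.0000303·V_3 = 0
Solving these 5 simultaneous equations (Gaussian elimination) gives:
  V_0 = 6682 V, V_1 = 3382 V, V_2 = 2927 V, V_3 = 1192 V
  V_5 = 2877 V
R_eq = V_0 / 1 A = 6682 Ω = 6.682 kΩ

Final answer: 6.682 kΩ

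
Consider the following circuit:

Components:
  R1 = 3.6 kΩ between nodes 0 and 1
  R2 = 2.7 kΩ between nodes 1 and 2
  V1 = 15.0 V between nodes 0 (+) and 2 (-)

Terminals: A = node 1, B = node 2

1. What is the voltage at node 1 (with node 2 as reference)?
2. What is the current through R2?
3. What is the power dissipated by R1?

Nodal analysis, taking node 2 as the 0 V reference.
Source V1 fixes V_0 = 15 V.
KCL at each unknown node (sum of currents leaving = 0; resistances in Ω):
  Node 1: (V_1 - 15)/3600 + (V_1 - 0)/2700 = 0
Collecting terms: 0.0006481 × V_1 = 0.004167  =>  V_1 = 6.429 V
Part 1:
  Read off the nodal solution: V_1 = 6.429 V
Part 2:
  I_R2 = (V_1 - V_2)/R2 = (6.429 - 0)/2700 = 0.002381 A
  Magnitude: I_R2 = 0.002381 A
Part 3:
  I_R1 = (V_0 - V_1)/R1 = (15 - 6.429)/3600 = 0.002381 A
  P_R1 = I_R1² × R1 = (0.002381)² × 3600 = 0.02041 W

Final answers:
1. V_1 = 6.429 V
2. I_R2 = 0.002381 A
3. P_R1 = 0.02041 W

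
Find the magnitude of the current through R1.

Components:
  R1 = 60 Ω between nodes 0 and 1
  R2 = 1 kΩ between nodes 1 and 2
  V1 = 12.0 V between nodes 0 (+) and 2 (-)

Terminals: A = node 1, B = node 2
Nodal analysis, taking node 2 as the 0 V reference.
Source V1 fixes V_0 = 12 V.
KCL at each unknown node (sum of currents leaving = 0; resistances in Ω):
  Node 1: (V_1 - 12)/60 + (V_1 - 0)/1000 = 0
Collecting terms: 0.01767 × V_1 = 0.2  =>  V_1 = 11.32 V
I_R1 = (V_0 - V_1)/R1 = (12 - 11.32)/60 = 0.01132 A
|I_R1| = 0.01132 A

Final answer: |I_R1| = 0.01132 A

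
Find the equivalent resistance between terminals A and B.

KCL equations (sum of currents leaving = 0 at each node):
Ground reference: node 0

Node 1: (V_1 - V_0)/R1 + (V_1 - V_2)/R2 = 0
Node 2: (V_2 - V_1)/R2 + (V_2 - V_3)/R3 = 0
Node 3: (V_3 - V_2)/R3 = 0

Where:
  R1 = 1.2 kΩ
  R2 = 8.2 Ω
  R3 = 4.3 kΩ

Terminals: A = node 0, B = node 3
Reduce the network between node 0 (A) and node 3 (B) by series/parallel combination:
  Rs1 = R1 + R2 (series, joined only at node 1) = 1200 + 8.2 = 1208 Ω
  Rs2 = R3 + Rs1 (series, joined only at node 2) = 4300 + 1208 = 5508 Ω
R_eq = 5.508 kΩ

Final answer: 5.508 kΩ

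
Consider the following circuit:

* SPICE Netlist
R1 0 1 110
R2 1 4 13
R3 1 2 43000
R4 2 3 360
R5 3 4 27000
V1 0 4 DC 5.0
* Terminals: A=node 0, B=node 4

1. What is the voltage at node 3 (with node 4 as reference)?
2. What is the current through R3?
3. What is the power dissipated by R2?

Nodal analysis, taking node 4 as the 0 V reference.
Source V1 fixes V_0 = 5 V.
KCL at each unknown node (sum of currents leaving = 0; resistances in Ω):
  Node 1: (V_1 - 5)/110 + (V_1 - 0)/13 + (V_1 - V_2)/43000 = 0
  Node 2: (V_2 - V_1)/43000 + (V_2 - V_3)/360 = 0
  Node 3: (V_3 - V_2)/360 + (V_3 - 0)/27000 = 0
Collecting terms (coefficients in siemens):
  0.08604·V_1 - 0.00002326·V_2 = 0.04545
  0.002801·V_2 - 0.00002326·V_1 - 0.002778·V_3 = 0
  0.002815·V_3 - 0.002778·V_2 = 0
Solving these 3 simultaneous equations (Gaussian elimination) gives:
  V_1 = 0.5284 V, V_2 = 0.2055 V, V_3 = 0.2028 V
Part 1:
  Read off the nodal solution: V_3 = 0.2028 V
Part 2:
  I_R3 = (V_1 - V_2)/R3 = (0.5284 - 0.2055)/43000 = 0.000007509 A
  Magnitude: I_R3 = 0.000007509 A
Part 3:
  I_R2 = (V_1 - V_4)/R2 = (0.5284 - 0)/13 = 0.04064 A
  P_R2 = I_R2² × R2 = (0.04064)² × 13 = 0.02147 W

Final answers:
1. V_3 = 0.2028 V
2. I_R3 = 7.509e-06 A
3. P_R2 = 0.02147 W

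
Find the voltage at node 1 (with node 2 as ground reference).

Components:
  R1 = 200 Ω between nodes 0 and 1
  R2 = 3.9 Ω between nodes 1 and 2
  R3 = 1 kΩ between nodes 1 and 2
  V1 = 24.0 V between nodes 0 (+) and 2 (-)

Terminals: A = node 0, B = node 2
Nodal analysis, taking node 2 as the 0 V reference.
Source V1 fixes V_0 = 24 V.
KCL at each unknown node (sum of currents leaving = 0; resistances in Ω):
  Node 1: (V_1 - 24)/200 + (V_1 - 0)/3.9 + (V_1 - 0)/1000 = 0
Collecting terms: 0.2624 × V_1 = 0.12  =>  V_1 = 0.4573 V
The requested potential is V_1 = 0.4573 V.

Final answer: V_1 = 0.4573 V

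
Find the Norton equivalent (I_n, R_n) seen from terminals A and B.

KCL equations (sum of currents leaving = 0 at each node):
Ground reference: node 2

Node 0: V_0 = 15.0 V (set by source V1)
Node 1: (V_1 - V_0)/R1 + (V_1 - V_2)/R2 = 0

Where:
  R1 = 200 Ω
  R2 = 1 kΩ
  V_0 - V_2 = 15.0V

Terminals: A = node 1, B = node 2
Find the Thévenin equivalent first; then I_n = V_th/R_th and R_n = R_th.
Step 1 — V_th is the open-circuit voltage V_A - V_B (nothing connected across the terminals).
Nodal analysis, taking node 2 as the 0 V reference.
Source V1 fixes V_0 = 15 V.
KCL at each unknown node (sum of currents leaving = 0; resistances in Ω):
  Node 1: (V_1 - 15)/200 + (V_1 - 0)/1000 = 0
Collecting terms: 0.006 × V_1 = 0.075  =>  V_1 = 12.5 V
V_th = V_1 - V_2 = 12.5 - 0 = 12.5 V
Step 2 — R_th: zero the source — replace V1 by a short circuit (node 2 merges into node 0) — and find the resistance seen between A (node 1) and B (node 0).
Reduce the network between node 1 (A) and node 0 (B) by series/parallel combination:
  Rp1 = R1 ‖ R2 (parallel, both between nodes 0 and 1) = 1/(1/200 + 1/1000) = 166.7 Ω
R_th = 166.7 Ω
I_n = V_th/R_th = 12.5/166.7 = 0.075 A, and R_n = R_th = 166.7 Ω

Final answer: I_n = 0.075 A, R_n = 166.7 Ω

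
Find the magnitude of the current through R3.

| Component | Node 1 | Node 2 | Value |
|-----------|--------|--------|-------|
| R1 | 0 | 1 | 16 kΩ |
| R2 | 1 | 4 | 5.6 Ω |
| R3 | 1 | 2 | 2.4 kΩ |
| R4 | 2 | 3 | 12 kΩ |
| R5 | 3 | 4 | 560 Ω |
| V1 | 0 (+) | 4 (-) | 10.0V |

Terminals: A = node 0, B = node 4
Nodal analysis, taking node 4 as the 0 V reference.
Source V1 fixes V_0 = 10 V.
KCL at each unknown node (sum of currents leaving = 0; resistances in Ω):
  Node 1: (V_1 - 10)/16000 + (V_1 - 0)/5.6 + (V_1 - V_2)/2400 = 0
  Node 2: (V_2 - V_1)/2400 + (V_2 - V_3)/12000 = 0
  Node 3: (V_3 - V_2)/12000 + (V_3 - 0)/560 = 0
Collecting terms (coefficients in siemens):
  0.1791·V_1 - 0.0004167·V_2 = 0.000625
  0.0005·V_2 - 0.0004167·V_1 - 0.00008333·V_3 = 0
  0.001869·V_3 - 0.00008333·V_2 = 0
Solving these 3 simultaneous equations (Gaussian elimination) gives:
  V_1 = 0.003497 V, V_2 = 0.002936 V, V_3 = 0.0001309 V
I_R3 = (V_1 - V_2)/R3 = (0.003497 - 0.002936)/2400 = 0.0000002338 A
|I_R3| = 0.0000002338 A

Final answer: |I_R3| = 2.338e-07 A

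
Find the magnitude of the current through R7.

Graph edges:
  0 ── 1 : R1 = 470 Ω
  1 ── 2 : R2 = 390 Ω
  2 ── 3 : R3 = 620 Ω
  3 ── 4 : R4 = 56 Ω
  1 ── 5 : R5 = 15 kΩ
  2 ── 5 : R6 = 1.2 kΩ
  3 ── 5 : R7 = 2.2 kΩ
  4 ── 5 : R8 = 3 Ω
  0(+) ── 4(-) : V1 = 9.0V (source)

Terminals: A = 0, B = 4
Nodal analysis, taking node 4 as the 0 V reference.
Source V1 fixes V_0 = 9 V.
KCL at each unknown node (sum of currents leaving = 0; resistances in Ω):
  Node 1: (V_1 - 9)/470 + (V_1 - V_2)/390 + (V_1 - V_5)/15000 = 0
  Node 2: (V_2 - V_1)/390 + (V_2 - V_3)/620 + (V_2 - V_5)/1200 = 0
  Node 3: (V_3 - V_2)/620 + (V_3 - 0)/56 + (V_3 - V_5)/2200 = 0
  Node 5: (V_5 - V_1)/15000 + (V_5 - V_2)/1200 + (V_5 - V_3)/2200 + (V_5 - 0)/3 = 0
Collecting terms (coefficients in siemens):
  0.004758·V_1 - 0.002564·V_2 - 0.00006667·V_5 = 0.01915
  0.00501·V_2 - 0.002564·V_1 - 0.001613·V_3 - 0.0008333·V_5 = 0
  0.01992·V_3 - 0.001613·V_2 - 0.0004545·V_5 = 0
  0.3347·V_5 - 0.00006667·V_1 - 0.0008333·V_2 - 0.0004545·V_3 = 0
Solving these 4 simultaneous equations (Gaussian elimination) gives:
  V_1 = 5.615 V, V_2 = 2.952 V, V_3 = 0.2392 V, V_5 = 0.008793 V
I_R7 = (V_3 - V_5)/R7 = (0.2392 - 0.008793)/2200 = 0.0001047 A
|I_R7| = 0.0001047 A

Final answer: |I_R7| = 0.0001047 A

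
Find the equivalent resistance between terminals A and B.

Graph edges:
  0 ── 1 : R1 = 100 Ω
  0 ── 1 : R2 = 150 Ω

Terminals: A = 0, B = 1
Reduce the network between node 0 (A) and node 1 (B) by series/parallel combination:
  Rp1 = R1 ‖ R2 (parallel, both between nodes 0 and 1) = 1/(1/100 + 1/150) = 60 Ω
R_eq = 60 Ω

Final answer: 60 Ω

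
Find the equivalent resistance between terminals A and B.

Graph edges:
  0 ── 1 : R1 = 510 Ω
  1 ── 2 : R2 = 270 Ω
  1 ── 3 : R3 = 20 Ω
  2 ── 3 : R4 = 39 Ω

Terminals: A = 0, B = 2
Reduce the network between node 0 (A) and node 2 (B) by series/parallel combination:
  Rs1 = R3 + R4 (series, joined only at node 3) = 20 + 39 = 59 Ω
  Rp1 = R2 ‖ Rs1 (parallel, both between nodes 1 and 2) = 1/(1/270 + 1/59) = 48.42 Ω
  Rs2 = R1 + Rp1 (series, joined only at node 1) = 510 + 48.42 = 558.4 Ω
R_eq = 558.4 Ω

Final answer: 558.4 Ω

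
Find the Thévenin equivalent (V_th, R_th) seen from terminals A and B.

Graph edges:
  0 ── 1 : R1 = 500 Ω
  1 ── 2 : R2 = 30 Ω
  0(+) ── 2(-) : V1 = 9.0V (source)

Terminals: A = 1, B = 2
Step 1 — V_th is the open-circuit voltage V_A - V_B (nothing connected across the terminals).
Nodal analysis, taking node 2 as the 0 V reference.
Source V1 fixes V_0 = 9 V.
KCL at each unknown node (sum of currents leaving = 0; resistances in Ω):
  Node 1: (V_1 - 9)/500 + (V_1 - 0)/30 = 0
Collecting terms: 0.03533 × V_1 = 0.018  =>  V_1 = 0.5094 V
V_th = V_1 - V_2 = 0.5094 - 0 = 0.5094 V
Step 2 — R_th: zero the source — replace V1 by a short circuit (node 2 merges into node 0) — and find the resistance seen between A (node 1) and B (node 0).
Reduce the network between node 1 (A) and node 0 (B) by series/parallel combination:
  Rp1 = R1 ‖ R2 (parallel, both between nodes 0 and 1) = 1/(1/500 + 1/30) = 28.3 Ω
R_th = 28.3 Ω

Final answer: V_th = 0.5094 V, R_th = 28.3 Ω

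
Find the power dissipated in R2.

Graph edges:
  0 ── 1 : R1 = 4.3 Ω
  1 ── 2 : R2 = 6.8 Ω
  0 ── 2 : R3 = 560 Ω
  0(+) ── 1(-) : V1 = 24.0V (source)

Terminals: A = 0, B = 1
Nodal analysis, taking node 1 as the 0 V reference.
Source V1 fixes V_0 = 24 V.
KCL at each unknown node (sum of currents leaving = 0; resistances in Ω):
  Node 2: (V_2 - 0)/6.8 + (V_2 - 24)/560 = 0
Collecting terms: 0.1488 × V_2 = 0.04286  =>  V_2 = 0.2879 V
I_R2 = (V_1 - V_2)/R2 = (0 - 0.2879)/6.8 = -0.04234 A
P_R2 = I_R2² × R2 = (-0.04234)² × 6.8 = 0.01219 W

Final answer: 0.01219 W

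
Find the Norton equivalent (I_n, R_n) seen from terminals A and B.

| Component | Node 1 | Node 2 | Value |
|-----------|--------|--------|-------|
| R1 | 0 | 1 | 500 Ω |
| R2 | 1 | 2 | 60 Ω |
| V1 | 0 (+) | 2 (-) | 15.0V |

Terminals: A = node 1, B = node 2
Find the Thévenin equivalent first; then I_n = V_th/R_th and R_n = R_th.
Step 1 — V_th is the open-circuit voltage V_A - V_B (nothing connected across the terminals).
Nodal analysis, taking node 2 as the 0 V reference.
Source V1 fixes V_0 = 15 V.
KCL at each unknown node (sum of currents leaving = 0; resistances in Ω):
  Node 1: (V_1 - 15)/500 + (V_1 - 0)/60 = 0
Collecting terms: 0.01867 × V_1 = 0.03  =>  V_1 = 1.607 V
V_th = V_1 - V_2 = 1.607 - 0 = 1.607 V
Step 2 — R_th: zero the source — replace V1 by a short circuit (node 2 merges into node 0) — and find the resistance seen between A (node 1) and B (node 0).
Reduce the network between node 1 (A) and node 0 (B) by series/parallel combination:
  Rp1 = R1 ‖ R2 (parallel, both between nodes 0 and 1) = 1/(1/500 + 1/60) = 53.57 Ω
R_th = 53.57 Ω
I_n = V_th/R_th = 1.607/53.57 = 0.03 A, and R_n = R_th = 53.57 Ω

Final answer: I_n = 0.03 A, R_n = 53.57 Ω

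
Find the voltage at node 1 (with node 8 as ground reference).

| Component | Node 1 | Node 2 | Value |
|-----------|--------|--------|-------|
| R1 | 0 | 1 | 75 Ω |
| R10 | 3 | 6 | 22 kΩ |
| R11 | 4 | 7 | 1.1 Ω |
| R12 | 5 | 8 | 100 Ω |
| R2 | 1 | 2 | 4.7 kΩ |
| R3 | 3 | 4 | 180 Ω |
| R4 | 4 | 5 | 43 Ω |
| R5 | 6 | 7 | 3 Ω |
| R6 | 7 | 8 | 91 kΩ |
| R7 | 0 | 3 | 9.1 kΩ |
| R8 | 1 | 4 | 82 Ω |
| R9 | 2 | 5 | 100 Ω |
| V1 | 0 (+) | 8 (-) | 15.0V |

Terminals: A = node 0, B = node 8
Nodal analysis, taking node 8 as the 0 V reference.
Source V1 fixes V_0 = 15 V.
KCL at each unknown node (sum of currents leaving = 0; resistances in Ω):
  Node 1: (V_1 - 15)/75 + (V_1 - V_2)/4700 + (V_1 - V_4)/82 = 0
  Node 2: (V_2 - V_1)/4700 + (V_2 - V_5)/100 = 0
  Node 3: (V_3 - V_4)/180 + (V_3 - 15)/9100 + (V_3 - V_6)/22000 = 0
  Node 4: (V_4 - V_3)/180 + (V_4 - V_5)/43 + (V_4 - V_1)/82 + (V_4 - V_7)/1.1 = 0
  Node 5: (V_5 - V_4)/43 + (V_5 - V_2)/100 + (V_5 - 0)/100 = 0
  Node 6: (V_6 - V_7)/3 + (V_6 - V_3)/22000 = 0
  Node 7: (V_7 - V_6)/3 + (V_7 - 0)/91000 + (V_7 - V_4)/1.1 = 0
Collecting terms (coefficients in siemens):
  0.02574·V_1 - 0.0002128·V_2 - 0.0122·V_4 = 0.2
  0.01021·V_2 - 0.0002128·V_1 - 0.01·V_5 = 0
  0.005711·V_3 - 0.005556·V_4 - 0.00004545·V_6 = 0.001648
  0.9501·V_4 - 0.0122·V_1 - 0.005556·V_3 - 0.02326·V_5 - 0.9091·V_7 = 0
  0.04326·V_5 - 0.01·V_2 - 0.02326·V_4 = 0
  0.3334·V_6 - 0.00004545·V_3 - 0.3333·V_7 = 0
  1.242·V_7 - 0.9091·V_4 - 0.3333·V_6 = 0
Solving these 7 simultaneous equations (Gaussian elimination) gives:
  V_1 = 11.24 V, V_2 = 5.221 V, V_3 = 7.378 V, V_4 = 7.228 V
  V_5 = 5.093 V, V_6 = 7.228 V, V_7 = 7.228 V
The requested potential is V_1 = 11.24 V.

Final answer: V_1 = 11.24 V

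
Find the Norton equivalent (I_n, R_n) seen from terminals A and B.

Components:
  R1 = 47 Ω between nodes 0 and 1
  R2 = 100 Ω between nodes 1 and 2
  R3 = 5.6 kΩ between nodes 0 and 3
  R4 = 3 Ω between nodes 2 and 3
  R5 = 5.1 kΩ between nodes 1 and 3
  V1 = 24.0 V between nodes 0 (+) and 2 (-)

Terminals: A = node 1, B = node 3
Find the Thévenin equivalent first; then I_n = V_th/R_th and R_n = R_th.
Step 1 — V_th is the open-circuit voltage V_A - V_B (nothing connected across the terminals).
Nodal analysis, taking node 2 as the 0 V reference.
Source V1 fixes V_0 = 24 V.
KCL at each unknown node (sum of currents leaving = 0; resistances in Ω):
  Node 1: (V_1 - 24)/47 + (V_1 - 0)/100 + (V_1 - V_3)/5100 = 0
  Node 3: (V_3 - 24)/5600 + (V_3 - 0)/3 + (V_3 - V_1)/5100 = 0
Collecting terms (coefficients in siemens):
  0.03147·V_1 - 0.0001961·V_3 = 0.5106
  0.3337·V_3 - 0.0001961·V_1 = 0.004286
Determinant D = (0.03147)(0.3337) - (-0.0001961)(-0.0001961) = 0.0105
V_1 = [(0.5106)(0.3337) - (-0.0001961)(0.004286)]/D = 16.22 V
V_3 = [(0.03147)(0.004286) - (0.5106)(-0.0001961)]/D = 0.02238 V
V_th = V_1 - V_3 = 16.22 - 0.02238 = 16.2 V
Step 2 — R_th: zero the source — replace V1 by a short circuit (node 2 merges into node 0) — and find the resistance seen between A (node 1) and B (node 3).
Reduce the network between node 1 (A) and node 3 (B) by series/parallel combination:
  Rp1 = R1 ‖ R2 (parallel, both between nodes 0 and 1) = 1/(1/47 + 1/100) = 31.97 Ω
  Rp2 = R3 ‖ R4 (parallel, both between nodes 0 and 3) = 1/(1/5600 + 1/3) = 2.998 Ω
  Rs1 = Rp1 + Rp2 (series, joined only at node 0) = 31.97 + 2.998 = 34.97 Ω
  Rp3 = R5 ‖ Rs1 (parallel, both between nodes 1 and 3) = 1/(1/5100 + 1/34.97) = 34.73 Ω
R_th = 34.73 Ω
I_n = V_th/R_th = 16.2/34.73 = 0.4665 A, and R_n = R_th = 34.73 Ω

Final answer: I_n = 0.4665 A, R_n = 34.73 Ω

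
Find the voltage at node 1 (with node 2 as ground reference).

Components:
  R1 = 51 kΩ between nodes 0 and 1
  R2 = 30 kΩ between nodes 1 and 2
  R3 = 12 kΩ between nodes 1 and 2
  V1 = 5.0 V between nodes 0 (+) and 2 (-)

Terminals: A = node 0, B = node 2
Nodal analysis, taking node 2 as the 0 V reference.
Source V1 fixes V_0 = 5 V.
KCL at each unknown node (sum of currents leaving = 0; resistances in Ω):
  Node 1: (V_1 - 5)/51000 + (V_1 - 0)/30000 + (V_1 - 0)/12000 = 0
Collecting terms: 0.0001363 × V_1 = 0.00009804  =>  V_1 = 0.7194 V
The requested potential is V_1 = 0.7194 V.

Final answer: V_1 = 0.7194 V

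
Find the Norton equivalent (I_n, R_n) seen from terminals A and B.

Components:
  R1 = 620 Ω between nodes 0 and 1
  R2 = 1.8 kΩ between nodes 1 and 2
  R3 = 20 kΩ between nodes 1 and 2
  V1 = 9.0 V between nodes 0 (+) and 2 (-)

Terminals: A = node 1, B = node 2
Find the Thévenin equivalent first; then I_n = V_th/R_th and R_n = R_th.
Step 1 — V_th is the open-circuit voltage V_A - V_B (nothing connected across the terminals).
Nodal analysis, taking node 2 as the 0 V reference.
Source V1 fixes V_0 = 9 V.
KCL at each unknown node (sum of currents leaving = 0; resistances in Ω):
  Node 1: (V_1 - 9)/620 + (V_1 - 0)/1800 + (V_1 - 0)/20000 = 0
Collecting terms: 0.002218 × V_1 = 0.01452  =>  V_1 = 6.543 V
V_th = V_1 - V_2 = 6.543 - 0 = 6.543 V
Step 2 — R_th: zero the source — replace V1 by a short circuit (node 2 merges into node 0) — and find the resistance seen between A (node 1) and B (node 0).
Reduce the network between node 1 (A) and node 0 (B) by series/parallel combination:
  Rp1 = R1 ‖ R2 ‖ R3 (parallel, all between nodes 0 and 1) = 1/(1/620 + 1/1800 + 1/20000) = 450.8 Ω
R_th = 450.8 Ω
I_n = V_th/R_th = 6.543/450.8 = 0.01452 A, and R_n = R_th = 450.8 Ω

Final answer: I_n = 0.01452 A, R_n = 450.8 Ω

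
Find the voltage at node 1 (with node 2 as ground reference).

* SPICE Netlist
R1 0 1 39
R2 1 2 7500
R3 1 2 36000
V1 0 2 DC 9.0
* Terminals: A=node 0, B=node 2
Nodal analysis, taking node 2 as the 0 V reference.
Source V1 fixes V_0 = 9 V.
KCL at each unknown node (sum of currents leaving = 0; resistances in Ω):
  Node 1: (V_1 - 9)/39 + (V_1 - 0)/7500 + (V_1 - 0)/36000 = 0
Collecting terms: 0.0258 × V_1 = 0.2308  =>  V_1 = 8.944 V
The requested potential is V_1 = 8.944 V.

Final answer: V_1 = 8.944 V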